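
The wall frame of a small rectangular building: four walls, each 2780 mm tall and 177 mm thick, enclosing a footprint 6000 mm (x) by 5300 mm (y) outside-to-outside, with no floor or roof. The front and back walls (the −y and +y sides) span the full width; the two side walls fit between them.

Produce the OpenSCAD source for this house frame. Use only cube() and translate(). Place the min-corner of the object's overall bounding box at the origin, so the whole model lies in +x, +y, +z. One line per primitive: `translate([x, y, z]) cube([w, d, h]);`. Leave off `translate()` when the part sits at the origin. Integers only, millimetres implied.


cube([6000, 177, 2780]);
translate([0, 5123, 0]) cube([6000, 177, 2780]);
translate([0, 177, 0]) cube([177, 4946, 2780]);
translate([5823, 177, 0]) cube([177, 4946, 2780]);


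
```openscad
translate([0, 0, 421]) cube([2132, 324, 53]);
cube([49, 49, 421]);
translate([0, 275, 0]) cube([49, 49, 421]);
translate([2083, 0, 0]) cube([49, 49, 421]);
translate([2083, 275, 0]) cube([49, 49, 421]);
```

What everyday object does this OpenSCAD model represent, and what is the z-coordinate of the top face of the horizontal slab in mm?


A bench. The seat-top height is 474 mm.

A long slab on four corner posts — a bench. The slab sits at z = 421 with thickness 53, so the top is 421 + 53 = 474 mm.


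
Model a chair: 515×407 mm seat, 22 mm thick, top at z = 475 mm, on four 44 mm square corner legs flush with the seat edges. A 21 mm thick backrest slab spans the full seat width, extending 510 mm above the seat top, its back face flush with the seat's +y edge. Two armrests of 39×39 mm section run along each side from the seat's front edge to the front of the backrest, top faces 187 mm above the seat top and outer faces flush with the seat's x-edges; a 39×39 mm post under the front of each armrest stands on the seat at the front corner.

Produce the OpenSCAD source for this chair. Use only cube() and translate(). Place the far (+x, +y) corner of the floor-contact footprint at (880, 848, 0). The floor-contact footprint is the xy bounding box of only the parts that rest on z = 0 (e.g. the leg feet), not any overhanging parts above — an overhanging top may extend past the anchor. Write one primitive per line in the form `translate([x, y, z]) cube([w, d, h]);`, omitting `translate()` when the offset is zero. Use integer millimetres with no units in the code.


translate([365, 441, 453]) cube([515, 407, 22]);
translate([365, 441, 0]) cube([44, 44, 453]);
translate([836, 441, 0]) cube([44, 44, 453]);
translate([365, 804, 0]) cube([44, 44, 453]);
translate([836, 804, 0]) cube([44, 44, 453]);
translate([365, 827, 475]) cube([515, 21, 510]);
translate([365, 441, 623]) cube([39, 386, 39]);
translate([841, 441, 623]) cube([39, 386, 39]);
translate([365, 441, 475]) cube([39, 39, 148]);
translate([841, 441, 475]) cube([39, 39, 148]);


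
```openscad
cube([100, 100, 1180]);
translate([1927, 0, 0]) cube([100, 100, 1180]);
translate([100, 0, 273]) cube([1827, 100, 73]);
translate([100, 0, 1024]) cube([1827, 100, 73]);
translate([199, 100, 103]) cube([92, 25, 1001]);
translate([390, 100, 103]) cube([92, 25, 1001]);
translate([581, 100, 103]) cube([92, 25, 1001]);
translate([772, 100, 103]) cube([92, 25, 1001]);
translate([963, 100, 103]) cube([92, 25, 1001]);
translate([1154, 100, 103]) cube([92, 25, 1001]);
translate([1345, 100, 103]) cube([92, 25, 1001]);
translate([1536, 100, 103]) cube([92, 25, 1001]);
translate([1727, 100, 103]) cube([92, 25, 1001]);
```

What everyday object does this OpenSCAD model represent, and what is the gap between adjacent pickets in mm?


A fence section. The picket gap is 99 mm.

Two posts, two rails, 9 pickets — a fence section. Span 1827 mm holds 9 pickets of 92 mm with 10 equal gaps: ⌊(1827 − 9·92) / 10⌋ = 99 mm.


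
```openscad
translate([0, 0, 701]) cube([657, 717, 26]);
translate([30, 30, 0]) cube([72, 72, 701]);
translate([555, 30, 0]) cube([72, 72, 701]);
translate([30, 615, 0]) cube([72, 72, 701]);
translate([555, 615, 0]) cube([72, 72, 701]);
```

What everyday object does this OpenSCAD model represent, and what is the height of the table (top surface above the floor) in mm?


A table. The table height is 727 mm.

A 657×717×26 slab sits at z = 701 on four 72 mm square posts — a table. The top surface is at 701 + 26 = 727 mm.


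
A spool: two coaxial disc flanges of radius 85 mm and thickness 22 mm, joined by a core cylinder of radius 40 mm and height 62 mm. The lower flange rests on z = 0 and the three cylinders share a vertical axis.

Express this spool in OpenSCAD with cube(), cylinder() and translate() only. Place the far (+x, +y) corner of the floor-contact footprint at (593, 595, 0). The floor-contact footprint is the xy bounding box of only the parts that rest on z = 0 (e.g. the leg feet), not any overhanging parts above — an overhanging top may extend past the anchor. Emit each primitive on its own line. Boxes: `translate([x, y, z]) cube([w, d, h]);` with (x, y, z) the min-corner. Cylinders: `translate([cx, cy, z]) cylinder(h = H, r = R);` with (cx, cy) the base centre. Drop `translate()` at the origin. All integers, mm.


translate([508, 510, 0]) cylinder(h = 22, r = 85);
translate([508, 510, 22]) cylinder(h = 62, r = 40);
translate([508, 510, 84]) cylinder(h = 22, r = 85);


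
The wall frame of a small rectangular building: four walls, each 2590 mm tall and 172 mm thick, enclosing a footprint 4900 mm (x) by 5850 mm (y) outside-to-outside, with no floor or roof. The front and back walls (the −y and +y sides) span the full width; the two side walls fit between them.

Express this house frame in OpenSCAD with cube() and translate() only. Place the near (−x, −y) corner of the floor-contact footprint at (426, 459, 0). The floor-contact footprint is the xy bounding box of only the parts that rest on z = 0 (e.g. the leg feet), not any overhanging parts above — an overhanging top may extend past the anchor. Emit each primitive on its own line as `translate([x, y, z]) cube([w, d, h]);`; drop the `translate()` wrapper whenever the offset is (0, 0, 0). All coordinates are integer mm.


translate([426, 459, 0]) cube([4900, 172, 2590]);
translate([426, 6137, 0]) cube([4900, 172, 2590]);
translate([426, 631, 0]) cube([172, 5506, 2590]);
translate([5154, 631, 0]) cube([172, 5506, 2590]);


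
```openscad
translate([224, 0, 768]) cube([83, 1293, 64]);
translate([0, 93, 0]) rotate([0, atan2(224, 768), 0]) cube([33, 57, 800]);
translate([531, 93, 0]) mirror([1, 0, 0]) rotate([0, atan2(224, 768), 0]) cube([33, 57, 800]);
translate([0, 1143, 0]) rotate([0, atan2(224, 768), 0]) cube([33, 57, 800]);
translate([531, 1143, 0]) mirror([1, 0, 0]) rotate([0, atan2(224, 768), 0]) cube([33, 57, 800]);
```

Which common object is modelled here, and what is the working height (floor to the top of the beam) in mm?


A sawhorse. The overall height is 832 mm.

A beam across two mirrored pairs of raked legs — a sawhorse. The beam's underside is at z = 768 (matching the legs' vertical rise in atan2(224, 768)) and the beam is 64 mm tall, so its top is at 768 + 64 = 832 mm. The raked legs top out at the beam's underside, so that is the highest point.


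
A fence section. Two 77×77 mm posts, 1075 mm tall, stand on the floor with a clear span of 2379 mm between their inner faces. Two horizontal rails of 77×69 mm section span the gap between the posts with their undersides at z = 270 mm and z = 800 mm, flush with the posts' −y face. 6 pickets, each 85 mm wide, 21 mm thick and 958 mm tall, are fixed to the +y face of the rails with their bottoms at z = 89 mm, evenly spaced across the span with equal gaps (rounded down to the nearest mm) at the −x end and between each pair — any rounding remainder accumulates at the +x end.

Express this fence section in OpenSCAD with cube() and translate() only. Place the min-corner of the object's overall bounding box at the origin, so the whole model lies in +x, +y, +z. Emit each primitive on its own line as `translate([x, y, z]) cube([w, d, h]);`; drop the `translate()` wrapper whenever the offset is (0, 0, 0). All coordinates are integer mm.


cube([77, 77, 1075]);
translate([2456, 0, 0]) cube([77, 77, 1075]);
translate([77, 0, 270]) cube([2379, 77, 69]);
translate([77, 0, 800]) cube([2379, 77, 69]);
translate([344, 77, 89]) cube([85, 21, 958]);
translate([696, 77, 89]) cube([85, 21, 958]);
translate([1048, 77, 89]) cube([85, 21, 958]);
translate([1400, 77, 89]) cube([85, 21, 958]);
translate([1752, 77, 89]) cube([85, 21, 958]);
translate([2104, 77, 89]) cube([85, 21, 958]);


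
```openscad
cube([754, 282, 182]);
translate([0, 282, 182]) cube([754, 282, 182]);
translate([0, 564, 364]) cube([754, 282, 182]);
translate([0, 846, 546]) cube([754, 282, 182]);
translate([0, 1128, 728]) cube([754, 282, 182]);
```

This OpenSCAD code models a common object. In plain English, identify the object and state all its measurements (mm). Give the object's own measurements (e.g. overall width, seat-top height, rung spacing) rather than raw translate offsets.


A straight staircase of 5 solid steps. Each step is 754 mm wide (x), 282 mm deep (y, the going) and 182 mm tall (the rise). The first step rests on the floor; each subsequent step sits one going further in +y and one rise higher in +z, directly behind and above the previous step with no overlap.


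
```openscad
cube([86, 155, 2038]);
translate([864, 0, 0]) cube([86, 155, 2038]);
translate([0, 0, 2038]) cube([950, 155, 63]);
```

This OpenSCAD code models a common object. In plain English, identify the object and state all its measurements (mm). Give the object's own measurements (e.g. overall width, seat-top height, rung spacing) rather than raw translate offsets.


A door frame. The clear opening is 778 mm wide and 2038 mm high. Two 86 mm wide jambs, 155 mm deep, stand either side of the opening from the floor to the top of the opening. A 63 mm thick head sits across the top of both jambs, spanning the full outside width of the frame.


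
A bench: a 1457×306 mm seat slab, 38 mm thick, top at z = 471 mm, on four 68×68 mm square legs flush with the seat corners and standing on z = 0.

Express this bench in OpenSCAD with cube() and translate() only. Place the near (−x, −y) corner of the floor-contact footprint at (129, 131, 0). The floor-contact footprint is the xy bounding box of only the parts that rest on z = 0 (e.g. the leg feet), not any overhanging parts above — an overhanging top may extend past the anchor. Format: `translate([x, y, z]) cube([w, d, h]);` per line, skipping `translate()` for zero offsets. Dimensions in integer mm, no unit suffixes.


translate([129, 131, 433]) cube([1457, 306, 38]);
translate([129, 131, 0]) cube([68, 68, 433]);
translate([129, 369, 0]) cube([68, 68, 433]);
translate([1518, 131, 0]) cube([68, 68, 433]);
translate([1518, 369, 0]) cube([68, 68, 433]);


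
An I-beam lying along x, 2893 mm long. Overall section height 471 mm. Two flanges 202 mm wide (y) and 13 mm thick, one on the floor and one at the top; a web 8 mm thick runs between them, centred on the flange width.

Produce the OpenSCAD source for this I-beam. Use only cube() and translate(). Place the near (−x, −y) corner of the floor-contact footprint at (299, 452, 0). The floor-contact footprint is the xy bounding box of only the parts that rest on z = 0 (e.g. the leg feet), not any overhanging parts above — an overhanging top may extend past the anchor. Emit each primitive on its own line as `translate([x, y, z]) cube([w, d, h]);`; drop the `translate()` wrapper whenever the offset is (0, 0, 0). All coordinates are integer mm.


translate([299, 452, 0]) cube([2893, 202, 13]);
translate([299, 549, 13]) cube([2893, 8, 445]);
translate([299, 452, 458]) cube([2893, 202, 13]);


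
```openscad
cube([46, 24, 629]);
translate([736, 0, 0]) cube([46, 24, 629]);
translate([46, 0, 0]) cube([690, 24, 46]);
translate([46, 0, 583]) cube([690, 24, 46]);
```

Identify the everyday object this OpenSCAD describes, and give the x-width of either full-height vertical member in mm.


A picture frame. The border width is 46 mm.

Four thin pieces enclosing a rectangular opening — a picture frame. The two full-height stiles are 629 mm tall; the top rail sits at z = 583 and is 46 mm tall, so the border above the opening is 629 − 583 = 46 mm, matching the stile x-width.


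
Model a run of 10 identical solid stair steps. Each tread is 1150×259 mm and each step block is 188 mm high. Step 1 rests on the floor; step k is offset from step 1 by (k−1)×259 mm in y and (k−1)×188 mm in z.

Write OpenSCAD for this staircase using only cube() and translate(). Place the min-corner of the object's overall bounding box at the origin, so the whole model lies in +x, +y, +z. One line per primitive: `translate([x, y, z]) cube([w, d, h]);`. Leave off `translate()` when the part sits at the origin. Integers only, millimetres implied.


cube([1150, 259, 188]);
translate([0, 259, 188]) cube([1150, 259, 188]);
translate([0, 518, 376]) cube([1150, 259, 188]);
translate([0, 777, 564]) cube([1150, 259, 188]);
translate([0, 1036, 752]) cube([1150, 259, 188]);
translate([0, 1295, 940]) cube([1150, 259, 188]);
translate([0, 1554, 1128]) cube([1150, 259, 188]);
translate([0, 1813, 1316]) cube([1150, 259, 188]);
translate([0, 2072, 1504]) cube([1150, 259, 188]);
translate([0, 2331, 1692]) cube([1150, 259, 188]);


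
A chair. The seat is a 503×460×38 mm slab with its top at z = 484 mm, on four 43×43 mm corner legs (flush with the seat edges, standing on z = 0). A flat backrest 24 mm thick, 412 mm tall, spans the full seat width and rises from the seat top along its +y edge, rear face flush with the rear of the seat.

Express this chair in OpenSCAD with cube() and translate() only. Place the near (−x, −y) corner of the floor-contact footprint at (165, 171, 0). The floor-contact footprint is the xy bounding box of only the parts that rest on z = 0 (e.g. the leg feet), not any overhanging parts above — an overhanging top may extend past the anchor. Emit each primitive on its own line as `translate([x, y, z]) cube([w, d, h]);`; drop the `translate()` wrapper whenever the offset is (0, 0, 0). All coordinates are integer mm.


// leg_h = 484 - 38 = 446
translate([165, 171, 446]) cube([503, 460, 38]);
translate([165, 171, 0]) cube([43, 43, 446]);
translate([625, 171, 0]) cube([43, 43, 446]);
translate([165, 588, 0]) cube([43, 43, 446]);
translate([625, 588, 0]) cube([43, 43, 446]);
translate([165, 607, 484]) cube([503, 24, 412]);


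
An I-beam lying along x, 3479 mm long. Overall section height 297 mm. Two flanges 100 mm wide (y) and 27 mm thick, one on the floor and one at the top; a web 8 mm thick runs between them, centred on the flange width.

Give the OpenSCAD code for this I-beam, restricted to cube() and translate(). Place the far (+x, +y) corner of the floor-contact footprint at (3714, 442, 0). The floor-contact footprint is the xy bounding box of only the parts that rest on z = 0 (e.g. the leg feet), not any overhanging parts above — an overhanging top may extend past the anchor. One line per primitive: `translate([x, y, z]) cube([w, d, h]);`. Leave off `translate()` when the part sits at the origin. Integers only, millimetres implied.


translate([235, 342, 0]) cube([3479, 100, 27]);
translate([235, 388, 27]) cube([3479, 8, 243]);
translate([235, 342, 270]) cube([3479, 100, 27]);


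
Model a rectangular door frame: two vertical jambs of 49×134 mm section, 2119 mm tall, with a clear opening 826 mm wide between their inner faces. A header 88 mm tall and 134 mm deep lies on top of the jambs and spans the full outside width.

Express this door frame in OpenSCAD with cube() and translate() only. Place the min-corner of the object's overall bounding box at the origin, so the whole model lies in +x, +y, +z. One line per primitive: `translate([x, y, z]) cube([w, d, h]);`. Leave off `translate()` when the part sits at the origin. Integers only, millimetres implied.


cube([49, 134, 2119]);
translate([875, 0, 0]) cube([49, 134, 2119]);
translate([0, 0, 2119]) cube([924, 134, 88]);


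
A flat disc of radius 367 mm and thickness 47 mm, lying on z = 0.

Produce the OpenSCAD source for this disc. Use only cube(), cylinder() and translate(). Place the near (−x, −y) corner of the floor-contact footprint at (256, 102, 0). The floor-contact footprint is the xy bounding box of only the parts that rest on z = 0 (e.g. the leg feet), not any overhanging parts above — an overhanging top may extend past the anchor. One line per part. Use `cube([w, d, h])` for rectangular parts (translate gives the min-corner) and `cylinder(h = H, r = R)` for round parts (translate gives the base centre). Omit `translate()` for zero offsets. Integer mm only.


translate([623, 469, 0]) cylinder(h = 47, r = 367);


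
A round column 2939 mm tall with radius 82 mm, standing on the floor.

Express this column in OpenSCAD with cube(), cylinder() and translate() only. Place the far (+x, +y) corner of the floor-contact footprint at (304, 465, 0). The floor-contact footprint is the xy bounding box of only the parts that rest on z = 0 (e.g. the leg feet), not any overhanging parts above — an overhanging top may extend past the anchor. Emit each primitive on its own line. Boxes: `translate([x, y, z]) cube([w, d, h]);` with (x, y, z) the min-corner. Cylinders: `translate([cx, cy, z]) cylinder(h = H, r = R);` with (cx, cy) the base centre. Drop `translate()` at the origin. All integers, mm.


translate([222, 383, 0]) cylinder(h = 2939, r = 82);


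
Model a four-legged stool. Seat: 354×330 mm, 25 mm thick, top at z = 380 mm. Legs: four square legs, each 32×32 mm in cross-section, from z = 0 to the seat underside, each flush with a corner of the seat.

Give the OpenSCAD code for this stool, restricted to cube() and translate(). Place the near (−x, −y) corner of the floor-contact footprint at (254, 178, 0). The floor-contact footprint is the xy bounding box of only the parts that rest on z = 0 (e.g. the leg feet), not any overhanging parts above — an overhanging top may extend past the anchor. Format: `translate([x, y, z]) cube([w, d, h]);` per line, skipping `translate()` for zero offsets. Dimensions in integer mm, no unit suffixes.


translate([254, 178, 355]) cube([354, 330, 25]);
translate([254, 178, 0]) cube([32, 32, 355]);
translate([576, 178, 0]) cube([32, 32, 355]);
translate([254, 476, 0]) cube([32, 32, 355]);
translate([576, 476, 0]) cube([32, 32, 355]);


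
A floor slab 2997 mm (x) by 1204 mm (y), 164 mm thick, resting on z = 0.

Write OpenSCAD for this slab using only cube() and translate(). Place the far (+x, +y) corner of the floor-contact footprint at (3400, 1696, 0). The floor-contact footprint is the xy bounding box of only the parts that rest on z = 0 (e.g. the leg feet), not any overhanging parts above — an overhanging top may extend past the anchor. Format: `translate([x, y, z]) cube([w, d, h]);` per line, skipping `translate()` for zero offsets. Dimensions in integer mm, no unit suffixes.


translate([403, 492, 0]) cube([2997, 1204, 164]);


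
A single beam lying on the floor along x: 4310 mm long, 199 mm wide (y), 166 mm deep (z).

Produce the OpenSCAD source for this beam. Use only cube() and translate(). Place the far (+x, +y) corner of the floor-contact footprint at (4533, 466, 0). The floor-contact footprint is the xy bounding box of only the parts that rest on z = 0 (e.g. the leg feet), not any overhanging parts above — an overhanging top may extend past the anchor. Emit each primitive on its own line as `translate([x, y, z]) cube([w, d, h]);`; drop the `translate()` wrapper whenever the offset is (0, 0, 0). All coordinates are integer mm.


translate([223, 267, 0]) cube([4310, 199, 166]);


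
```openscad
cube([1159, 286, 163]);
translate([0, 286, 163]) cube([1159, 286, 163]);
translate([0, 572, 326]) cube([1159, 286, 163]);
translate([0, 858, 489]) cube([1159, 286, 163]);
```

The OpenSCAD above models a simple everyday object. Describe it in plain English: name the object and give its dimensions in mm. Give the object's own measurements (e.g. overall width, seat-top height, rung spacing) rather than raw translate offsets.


A straight staircase of 4 solid steps. Each step is 1159 mm wide (x), 286 mm deep (y, the going) and 163 mm tall (the rise). The first step rests on the floor; each subsequent step sits one going further in +y and one rise higher in +z, directly behind and above the previous step with no overlap.


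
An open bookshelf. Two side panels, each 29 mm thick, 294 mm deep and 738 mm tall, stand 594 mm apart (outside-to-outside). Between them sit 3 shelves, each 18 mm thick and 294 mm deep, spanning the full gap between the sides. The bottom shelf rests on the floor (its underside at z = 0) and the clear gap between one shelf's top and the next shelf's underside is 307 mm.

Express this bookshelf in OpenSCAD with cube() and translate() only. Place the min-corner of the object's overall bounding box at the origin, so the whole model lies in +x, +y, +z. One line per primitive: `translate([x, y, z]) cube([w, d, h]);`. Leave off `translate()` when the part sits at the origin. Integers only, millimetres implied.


cube([29, 294, 738]);
translate([565, 0, 0]) cube([29, 294, 738]);
translate([29, 0, 0]) cube([536, 294, 18]);
translate([29, 0, 325]) cube([536, 294, 18]);
translate([29, 0, 650]) cube([536, 294, 18]);


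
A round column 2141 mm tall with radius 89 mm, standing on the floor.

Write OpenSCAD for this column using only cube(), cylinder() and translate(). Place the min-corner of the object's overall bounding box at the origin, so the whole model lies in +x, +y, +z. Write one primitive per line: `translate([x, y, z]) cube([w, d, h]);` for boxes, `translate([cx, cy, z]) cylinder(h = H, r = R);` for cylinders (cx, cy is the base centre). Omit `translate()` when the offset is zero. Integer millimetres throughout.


translate([89, 89, 0]) cylinder(h = 2141, r = 89);


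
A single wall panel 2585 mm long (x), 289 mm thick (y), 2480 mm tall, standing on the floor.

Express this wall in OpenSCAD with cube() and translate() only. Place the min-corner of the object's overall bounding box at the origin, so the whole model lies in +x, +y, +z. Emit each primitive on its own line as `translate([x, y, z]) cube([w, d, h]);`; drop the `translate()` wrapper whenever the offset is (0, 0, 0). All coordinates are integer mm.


cube([2585, 289, 2480]);


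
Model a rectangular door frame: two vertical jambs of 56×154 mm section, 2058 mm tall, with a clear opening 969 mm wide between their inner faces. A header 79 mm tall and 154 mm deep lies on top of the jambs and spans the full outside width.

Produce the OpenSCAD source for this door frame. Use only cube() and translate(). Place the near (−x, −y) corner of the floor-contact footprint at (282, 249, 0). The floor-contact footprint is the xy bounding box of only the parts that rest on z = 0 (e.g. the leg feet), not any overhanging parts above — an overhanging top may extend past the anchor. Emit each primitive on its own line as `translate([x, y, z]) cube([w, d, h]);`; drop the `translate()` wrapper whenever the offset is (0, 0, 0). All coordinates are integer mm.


translate([282, 249, 0]) cube([56, 154, 2058]);
translate([1307, 249, 0]) cube([56, 154, 2058]);
translate([282, 249, 2058]) cube([1081, 154, 79]);


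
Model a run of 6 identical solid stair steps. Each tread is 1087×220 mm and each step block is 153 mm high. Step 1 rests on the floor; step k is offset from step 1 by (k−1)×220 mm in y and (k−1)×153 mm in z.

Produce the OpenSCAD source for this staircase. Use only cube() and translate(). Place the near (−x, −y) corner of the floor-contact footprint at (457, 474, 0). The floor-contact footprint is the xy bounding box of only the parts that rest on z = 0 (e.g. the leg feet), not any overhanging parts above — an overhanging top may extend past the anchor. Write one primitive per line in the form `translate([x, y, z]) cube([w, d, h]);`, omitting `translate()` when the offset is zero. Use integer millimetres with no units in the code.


translate([457, 474, 0]) cube([1087, 220, 153]);
translate([457, 694, 153]) cube([1087, 220, 153]);
translate([457, 914, 306]) cube([1087, 220, 153]);
translate([457, 1134, 459]) cube([1087, 220, 153]);
translate([457, 1354, 612]) cube([1087, 220, 153]);
translate([457, 1574, 765]) cube([1087, 220, 153]);


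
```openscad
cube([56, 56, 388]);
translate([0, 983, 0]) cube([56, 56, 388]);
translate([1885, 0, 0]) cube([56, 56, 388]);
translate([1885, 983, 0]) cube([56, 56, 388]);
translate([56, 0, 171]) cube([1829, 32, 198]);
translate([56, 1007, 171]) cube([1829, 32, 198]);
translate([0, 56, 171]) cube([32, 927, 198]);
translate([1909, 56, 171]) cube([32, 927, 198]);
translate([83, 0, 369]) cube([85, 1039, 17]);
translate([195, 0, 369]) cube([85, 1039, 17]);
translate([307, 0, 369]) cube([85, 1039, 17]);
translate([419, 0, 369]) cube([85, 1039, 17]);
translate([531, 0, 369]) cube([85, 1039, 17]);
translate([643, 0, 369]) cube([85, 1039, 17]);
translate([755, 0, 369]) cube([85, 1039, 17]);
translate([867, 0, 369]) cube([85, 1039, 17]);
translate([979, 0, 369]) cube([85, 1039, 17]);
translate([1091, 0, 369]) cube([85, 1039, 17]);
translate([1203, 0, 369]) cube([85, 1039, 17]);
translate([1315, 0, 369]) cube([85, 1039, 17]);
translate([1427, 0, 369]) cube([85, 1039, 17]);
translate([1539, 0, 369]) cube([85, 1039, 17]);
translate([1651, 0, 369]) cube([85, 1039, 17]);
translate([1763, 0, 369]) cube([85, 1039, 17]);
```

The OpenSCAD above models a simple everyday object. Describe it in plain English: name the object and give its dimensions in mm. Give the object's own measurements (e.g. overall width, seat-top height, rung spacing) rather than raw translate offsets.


A bed frame 1941 mm long (x) by 1039 mm wide (y). Four 56×56 mm corner posts, 388 mm tall, at the corners of the footprint. Four rails of 32 mm thickness and 198 mm height run between adjacent posts with their undersides at z = 171 mm, their outer faces flush with the outside of the frame (the two x-running rails run between the posts' inner faces; the two y-running rails run between the posts' inner faces). 16 slats, each 85 mm wide (x) and 17 mm thick, lie across the top of the two x-running rails, running the full 1039 mm width of the frame in y; along x they sit between the end posts with a 27 mm gap after the −x posts and between neighbouring slats, leaving 37 mm before the +x posts.


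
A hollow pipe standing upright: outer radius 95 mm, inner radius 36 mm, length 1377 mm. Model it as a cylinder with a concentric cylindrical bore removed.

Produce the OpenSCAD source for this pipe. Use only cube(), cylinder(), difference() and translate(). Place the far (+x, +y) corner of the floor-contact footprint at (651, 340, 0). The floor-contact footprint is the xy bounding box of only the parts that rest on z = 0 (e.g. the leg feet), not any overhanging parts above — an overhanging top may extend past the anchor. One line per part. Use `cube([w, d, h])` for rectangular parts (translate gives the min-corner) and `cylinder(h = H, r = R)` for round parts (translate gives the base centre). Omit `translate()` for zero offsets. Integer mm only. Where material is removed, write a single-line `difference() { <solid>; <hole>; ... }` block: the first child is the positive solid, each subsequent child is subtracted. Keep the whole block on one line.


difference() { translate([556, 245, 0]) cylinder(h = 1377, r = 95); translate([556, 245, 0]) cylinder(h = 1377, r = 36); }


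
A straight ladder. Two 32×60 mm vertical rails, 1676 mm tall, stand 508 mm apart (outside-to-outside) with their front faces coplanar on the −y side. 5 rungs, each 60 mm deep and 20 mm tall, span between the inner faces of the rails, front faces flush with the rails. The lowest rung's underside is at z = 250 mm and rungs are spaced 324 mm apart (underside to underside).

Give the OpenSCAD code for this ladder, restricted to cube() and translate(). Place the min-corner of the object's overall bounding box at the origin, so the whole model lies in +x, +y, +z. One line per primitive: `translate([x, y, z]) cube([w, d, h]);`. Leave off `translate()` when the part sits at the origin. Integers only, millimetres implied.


// rung span = 508 - 2*32 = 444
// rung[k] z = 250 + k*324
cube([32, 60, 1676]);
translate([476, 0, 0]) cube([32, 60, 1676]);
translate([32, 0, 250]) cube([444, 60, 20]);
translate([32, 0, 574]) cube([444, 60, 20]);
translate([32, 0, 898]) cube([444, 60, 20]);
translate([32, 0, 1222]) cube([444, 60, 20]);
translate([32, 0, 1546]) cube([444, 60, 20]);


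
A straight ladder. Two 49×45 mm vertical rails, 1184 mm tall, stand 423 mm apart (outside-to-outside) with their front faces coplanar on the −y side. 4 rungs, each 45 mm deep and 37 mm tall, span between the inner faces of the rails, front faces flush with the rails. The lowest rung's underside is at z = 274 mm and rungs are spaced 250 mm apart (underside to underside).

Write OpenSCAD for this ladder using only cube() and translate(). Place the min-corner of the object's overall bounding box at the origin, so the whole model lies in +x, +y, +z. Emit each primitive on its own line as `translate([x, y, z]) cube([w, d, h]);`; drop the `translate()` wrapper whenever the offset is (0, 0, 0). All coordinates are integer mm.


// rung span = 423 - 2*49 = 325
// rung[k] z = 274 + k*250
cube([49, 45, 1184]);
translate([374, 0, 0]) cube([49, 45, 1184]);
translate([49, 0, 274]) cube([325, 45, 37]);
translate([49, 0, 524]) cube([325, 45, 37]);
translate([49, 0, 774]) cube([325, 45, 37]);
translate([49, 0, 1024]) cube([325, 45, 37]);


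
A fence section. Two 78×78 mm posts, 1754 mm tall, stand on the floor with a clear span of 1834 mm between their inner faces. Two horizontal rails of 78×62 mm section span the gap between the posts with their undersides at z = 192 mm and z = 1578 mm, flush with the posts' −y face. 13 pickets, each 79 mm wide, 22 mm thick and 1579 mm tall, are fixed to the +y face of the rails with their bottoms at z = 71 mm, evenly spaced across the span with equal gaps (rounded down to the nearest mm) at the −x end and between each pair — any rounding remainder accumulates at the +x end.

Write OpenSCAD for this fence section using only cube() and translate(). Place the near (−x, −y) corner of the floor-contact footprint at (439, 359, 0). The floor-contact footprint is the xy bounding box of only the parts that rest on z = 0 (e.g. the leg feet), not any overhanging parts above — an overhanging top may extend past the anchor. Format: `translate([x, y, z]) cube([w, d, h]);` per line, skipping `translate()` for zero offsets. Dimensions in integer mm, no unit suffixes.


translate([439, 359, 0]) cube([78, 78, 1754]);
translate([2351, 359, 0]) cube([78, 78, 1754]);
translate([517, 359, 192]) cube([1834, 78, 62]);
translate([517, 359, 1578]) cube([1834, 78, 62]);
translate([574, 437, 71]) cube([79, 22, 1579]);
translate([710, 437, 71]) cube([79, 22, 1579]);
translate([846, 437, 71]) cube([79, 22, 1579]);
translate([982, 437, 71]) cube([79, 22, 1579]);
translate([1118, 437, 71]) cube([79, 22, 1579]);
translate([1254, 437, 71]) cube([79, 22, 1579]);
translate([1390, 437, 71]) cube([79, 22, 1579]);
translate([1526, 437, 71]) cube([79, 22, 1579]);
translate([1662, 437, 71]) cube([79, 22, 1579]);
translate([1798, 437, 71]) cube([79, 22, 1579]);
translate([1934, 437, 71]) cube([79, 22, 1579]);
translate([2070, 437, 71]) cube([79, 22, 1579]);
translate([2206, 437, 71]) cube([79, 22, 1579]);


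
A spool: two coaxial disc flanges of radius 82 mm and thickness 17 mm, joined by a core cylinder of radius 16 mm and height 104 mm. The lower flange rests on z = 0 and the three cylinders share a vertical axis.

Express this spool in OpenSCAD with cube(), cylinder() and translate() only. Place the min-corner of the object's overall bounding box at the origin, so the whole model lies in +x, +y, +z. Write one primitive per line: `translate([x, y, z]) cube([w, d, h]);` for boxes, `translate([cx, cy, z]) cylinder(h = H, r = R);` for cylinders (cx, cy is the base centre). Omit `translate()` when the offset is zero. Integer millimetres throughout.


translate([82, 82, 0]) cylinder(h = 17, r = 82);
translate([82, 82, 17]) cylinder(h = 104, r = 16);
translate([82, 82, 121]) cylinder(h = 17, r = 82);


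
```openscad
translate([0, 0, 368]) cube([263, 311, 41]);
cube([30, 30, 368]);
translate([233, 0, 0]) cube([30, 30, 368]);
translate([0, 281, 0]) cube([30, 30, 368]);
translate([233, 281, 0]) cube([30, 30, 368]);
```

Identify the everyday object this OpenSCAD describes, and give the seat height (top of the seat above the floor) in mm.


A stool. The seat height is 409 mm.

A 263×311×41 slab at z = 368 on four corner posts — a stool. The seat top is 368 + 41 = 409 mm.


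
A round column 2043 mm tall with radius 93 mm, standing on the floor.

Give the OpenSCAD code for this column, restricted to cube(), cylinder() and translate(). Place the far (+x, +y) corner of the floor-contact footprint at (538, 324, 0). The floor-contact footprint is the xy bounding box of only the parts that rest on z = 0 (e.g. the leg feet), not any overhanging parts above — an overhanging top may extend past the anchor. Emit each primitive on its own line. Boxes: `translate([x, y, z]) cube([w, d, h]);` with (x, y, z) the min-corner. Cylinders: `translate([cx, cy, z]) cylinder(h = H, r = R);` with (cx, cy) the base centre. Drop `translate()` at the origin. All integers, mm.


translate([445, 231, 0]) cylinder(h = 2043, r = 93);


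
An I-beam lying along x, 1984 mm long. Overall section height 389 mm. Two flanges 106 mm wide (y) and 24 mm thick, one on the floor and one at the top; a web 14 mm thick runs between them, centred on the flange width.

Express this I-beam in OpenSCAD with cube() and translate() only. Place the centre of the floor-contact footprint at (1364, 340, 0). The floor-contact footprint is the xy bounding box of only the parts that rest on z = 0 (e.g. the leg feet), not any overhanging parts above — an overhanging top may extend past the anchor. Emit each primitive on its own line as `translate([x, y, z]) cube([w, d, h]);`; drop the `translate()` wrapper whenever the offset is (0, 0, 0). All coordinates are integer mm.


translate([372, 287, 0]) cube([1984, 106, 24]);
translate([372, 333, 24]) cube([1984, 14, 341]);
translate([372, 287, 365]) cube([1984, 106, 24]);


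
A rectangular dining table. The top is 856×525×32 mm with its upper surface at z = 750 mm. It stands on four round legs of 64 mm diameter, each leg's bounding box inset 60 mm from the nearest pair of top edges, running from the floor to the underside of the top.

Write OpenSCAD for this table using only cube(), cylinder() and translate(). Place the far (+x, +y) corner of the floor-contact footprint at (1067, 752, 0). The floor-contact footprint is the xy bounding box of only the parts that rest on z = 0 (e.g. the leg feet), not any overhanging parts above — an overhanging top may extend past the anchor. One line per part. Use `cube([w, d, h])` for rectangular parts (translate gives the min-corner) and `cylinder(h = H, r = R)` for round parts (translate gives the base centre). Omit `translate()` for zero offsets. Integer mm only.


// leg_h = 750 - 32 = 718
translate([271, 287, 718]) cube([856, 525, 32]);
translate([363, 379, 0]) cylinder(h = 718, r = 32);
translate([1035, 379, 0]) cylinder(h = 718, r = 32);
translate([363, 720, 0]) cylinder(h = 718, r = 32);
translate([1035, 720, 0]) cylinder(h = 718, r = 32);


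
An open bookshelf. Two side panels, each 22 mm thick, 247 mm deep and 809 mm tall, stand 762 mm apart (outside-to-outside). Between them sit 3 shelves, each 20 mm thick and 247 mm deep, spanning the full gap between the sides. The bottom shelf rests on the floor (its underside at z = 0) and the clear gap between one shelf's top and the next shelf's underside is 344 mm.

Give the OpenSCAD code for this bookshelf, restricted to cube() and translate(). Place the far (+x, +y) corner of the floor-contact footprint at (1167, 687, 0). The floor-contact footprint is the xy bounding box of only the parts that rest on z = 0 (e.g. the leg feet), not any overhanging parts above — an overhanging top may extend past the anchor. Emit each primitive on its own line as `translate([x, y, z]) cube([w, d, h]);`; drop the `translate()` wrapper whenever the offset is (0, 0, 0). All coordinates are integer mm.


translate([405, 440, 0]) cube([22, 247, 809]);
translate([1145, 440, 0]) cube([22, 247, 809]);
translate([427, 440, 0]) cube([718, 247, 20]);
translate([427, 440, 364]) cube([718, 247, 20]);
translate([427, 440, 728]) cube([718, 247, 20]);


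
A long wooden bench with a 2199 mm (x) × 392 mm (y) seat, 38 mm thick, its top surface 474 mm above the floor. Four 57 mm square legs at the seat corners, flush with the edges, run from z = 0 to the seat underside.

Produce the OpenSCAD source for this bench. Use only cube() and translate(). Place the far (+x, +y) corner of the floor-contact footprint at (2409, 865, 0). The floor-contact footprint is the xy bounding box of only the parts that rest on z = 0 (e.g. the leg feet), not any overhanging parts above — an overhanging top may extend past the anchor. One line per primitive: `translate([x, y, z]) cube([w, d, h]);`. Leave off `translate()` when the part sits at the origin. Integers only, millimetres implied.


translate([210, 473, 436]) cube([2199, 392, 38]);
translate([210, 473, 0]) cube([57, 57, 436]);
translate([210, 808, 0]) cube([57, 57, 436]);
translate([2352, 473, 0]) cube([57, 57, 436]);
translate([2352, 808, 0]) cube([57, 57, 436]);


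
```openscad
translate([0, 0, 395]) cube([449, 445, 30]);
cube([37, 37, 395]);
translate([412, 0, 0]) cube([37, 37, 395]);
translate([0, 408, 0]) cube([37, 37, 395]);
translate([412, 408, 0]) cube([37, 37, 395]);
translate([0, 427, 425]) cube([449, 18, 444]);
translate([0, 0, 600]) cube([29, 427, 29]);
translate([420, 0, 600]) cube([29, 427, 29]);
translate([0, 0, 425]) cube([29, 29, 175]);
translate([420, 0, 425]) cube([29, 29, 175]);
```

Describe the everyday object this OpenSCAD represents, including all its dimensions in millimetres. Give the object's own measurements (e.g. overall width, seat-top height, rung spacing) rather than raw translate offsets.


A chair. The seat is a 449×445×30 mm slab with its top at z = 425 mm, on four 37×37 mm corner legs (flush with the seat edges, standing on z = 0). A flat backrest 18 mm thick, 444 mm tall, spans the full seat width and rises from the seat top along its +y edge, rear face flush with the rear of the seat. Two armrests of 29×29 mm section run along each side from the seat's front edge to the front of the backrest, top faces 204 mm above the seat top and outer faces flush with the seat's x-edges; a 29×29 mm post under the front of each armrest stands on the seat at the front corner.


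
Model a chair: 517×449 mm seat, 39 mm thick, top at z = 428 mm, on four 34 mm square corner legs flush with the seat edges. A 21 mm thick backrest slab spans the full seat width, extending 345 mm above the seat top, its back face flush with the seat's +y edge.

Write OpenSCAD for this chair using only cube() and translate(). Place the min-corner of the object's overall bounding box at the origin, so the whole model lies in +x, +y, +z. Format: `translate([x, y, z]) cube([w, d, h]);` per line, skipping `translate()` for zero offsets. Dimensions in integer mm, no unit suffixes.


// leg_h = 428 - 39 = 389
translate([0, 0, 389]) cube([517, 449, 39]);
cube([34, 34, 389]);
translate([483, 0, 0]) cube([34, 34, 389]);
translate([0, 415, 0]) cube([34, 34, 389]);
translate([483, 415, 0]) cube([34, 34, 389]);
translate([0, 428, 428]) cube([517, 21, 345]);


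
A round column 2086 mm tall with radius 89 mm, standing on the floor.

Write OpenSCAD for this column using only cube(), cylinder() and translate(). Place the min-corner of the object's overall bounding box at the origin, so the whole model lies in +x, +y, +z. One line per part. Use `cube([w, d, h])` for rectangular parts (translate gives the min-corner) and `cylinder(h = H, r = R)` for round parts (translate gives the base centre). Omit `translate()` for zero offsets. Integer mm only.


translate([89, 89, 0]) cylinder(h = 2086, r = 89);
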